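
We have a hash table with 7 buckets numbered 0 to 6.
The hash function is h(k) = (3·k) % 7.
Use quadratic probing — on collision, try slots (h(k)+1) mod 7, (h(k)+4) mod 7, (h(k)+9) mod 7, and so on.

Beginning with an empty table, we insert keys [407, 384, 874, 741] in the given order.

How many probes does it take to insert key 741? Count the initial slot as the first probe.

3

Insert 407: h=3, slot 3 empty -> index 3.
Insert 384: h=4, slot 4 empty -> index 4.
Insert 874: h=4, slot 4 occupied -> index 5.
Insert 741: h=4, slots 4,5 occupied -> index 1.
Table: [_, 741, _, 407, 384, 874, _]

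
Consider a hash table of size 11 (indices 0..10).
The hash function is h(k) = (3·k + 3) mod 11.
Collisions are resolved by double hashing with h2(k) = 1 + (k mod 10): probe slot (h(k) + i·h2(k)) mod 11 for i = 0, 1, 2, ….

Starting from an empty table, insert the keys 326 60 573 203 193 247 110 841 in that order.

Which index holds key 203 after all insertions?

326: h=2 => slot 2
60: h=7 => slot 7
573: h=6 => slot 6
203: h=7, h2=4, probe 7,0 => slot 0
193: h=10 => slot 10
247: h=7, h2=8, probe 7,4 => slot 4
110: h=3 => slot 3
841: h=7, h2=2, probe 7,9 => slot 9
Table: [203, -, 326, 110, 247, -, 573, 60, -, 841, 193]

0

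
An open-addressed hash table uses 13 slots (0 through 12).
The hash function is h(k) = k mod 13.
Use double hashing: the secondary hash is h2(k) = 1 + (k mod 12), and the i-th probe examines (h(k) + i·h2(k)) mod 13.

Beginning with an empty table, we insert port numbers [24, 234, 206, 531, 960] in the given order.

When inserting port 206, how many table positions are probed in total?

2

24: h=11 -> slot 11
234: h=0 -> slot 0
206: h=11, h2=3, probe 11,1 -> slot 1
531: h=11, h2=4, probe 11,2 -> slot 2
960: h=11, h2=1, probe 11,12 -> slot 12
Table: [234, 206, 531, ., ., ., ., ., ., ., ., 24, 960]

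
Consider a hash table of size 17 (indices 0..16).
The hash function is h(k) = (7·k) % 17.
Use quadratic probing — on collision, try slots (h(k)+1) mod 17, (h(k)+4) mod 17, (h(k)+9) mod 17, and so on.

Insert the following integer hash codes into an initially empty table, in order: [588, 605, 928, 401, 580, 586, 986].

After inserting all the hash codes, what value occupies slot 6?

928

588 hashes to 2; slot 2 is free → place at 2.
605 hashes to 2; 2 taken → place at 3.
928 hashes to 2; 2,3 taken → place at 6.
401 hashes to 2; 2,3,6 taken → place at 11.
580 hashes to 14; slot 14 is free → place at 14.
586 hashes to 5; slot 5 is free → place at 5.
986 hashes to 0; slot 0 is free → place at 0.
Table: [986, —, 588, 605, —, 586, 928, —, —, —, —, 401, —, —, 580, —, —]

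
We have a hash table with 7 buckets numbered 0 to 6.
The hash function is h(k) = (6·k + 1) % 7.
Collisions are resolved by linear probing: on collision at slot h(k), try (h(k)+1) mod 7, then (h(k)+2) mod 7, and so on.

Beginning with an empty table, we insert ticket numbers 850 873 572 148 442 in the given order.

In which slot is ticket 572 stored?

4

850: h=5 -> slot 5
873: h=3 -> slot 3
572: h=3, probe 3,4 -> slot 4
148: h=0 -> slot 0
442: h=0, probe 0,1 -> slot 1
Table: [148, 442, _, 873, 572, 850, _]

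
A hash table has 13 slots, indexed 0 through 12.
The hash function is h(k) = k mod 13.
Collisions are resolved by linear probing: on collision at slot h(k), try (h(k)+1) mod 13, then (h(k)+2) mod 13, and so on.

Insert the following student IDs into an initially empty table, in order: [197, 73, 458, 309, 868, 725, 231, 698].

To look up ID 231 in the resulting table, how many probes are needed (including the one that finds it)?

4

Insert 197: h=2, slot 2 empty → index 2.
Insert 73: h=8, slot 8 empty → index 8.
Insert 458: h=3, slot 3 empty → index 3.
Insert 309: h=10, slot 10 empty → index 10.
Insert 868: h=10, slot 10 occupied → index 11.
Insert 725: h=10, slots 10,11 occupied → index 12.
Insert 231: h=10, slots 10,11,12 occupied → index 0.
Insert 698: h=9, slot 9 empty → index 9.
Table: [231, —, 197, 458, —, —, —, —, 73, 698, 309, 868, 725]
Lookup 231: h=10, probe 10,11,12,0 → found at 0.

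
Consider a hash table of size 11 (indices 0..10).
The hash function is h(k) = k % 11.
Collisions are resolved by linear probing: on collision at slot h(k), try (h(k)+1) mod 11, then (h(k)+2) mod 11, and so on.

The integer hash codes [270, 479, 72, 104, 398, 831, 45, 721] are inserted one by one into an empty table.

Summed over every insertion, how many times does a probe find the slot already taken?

10

270 hashes to 6; slot 6 is free → place at 6.
479 hashes to 6; 6 taken → place at 7.
72 hashes to 6; 6,7 taken → place at 8.
104 hashes to 5; slot 5 is free → place at 5.
398 hashes to 2; slot 2 is free → place at 2.
831 hashes to 6; 6,7,8 taken → place at 9.
45 hashes to 1; slot 1 is free → place at 1.
721 hashes to 6; 6,7,8,9 taken → place at 10.
Table: [—, 45, 398, —, —, 104, 270, 479, 72, 831, 721]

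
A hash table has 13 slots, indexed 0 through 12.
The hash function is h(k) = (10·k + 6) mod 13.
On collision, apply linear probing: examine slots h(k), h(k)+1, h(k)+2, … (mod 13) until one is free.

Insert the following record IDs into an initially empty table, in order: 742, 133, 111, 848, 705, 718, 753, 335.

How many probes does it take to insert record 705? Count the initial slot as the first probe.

742: h=3 -> slot 3
133: h=10 -> slot 10
111: h=11 -> slot 11
848: h=10, probe 10,11,12 -> slot 12
705: h=10, probe 10,11,12,0 -> slot 0
718: h=10, probe 10,11,12,0,1 -> slot 1
753: h=9 -> slot 9
335: h=2 -> slot 2
Table: [705, 718, 335, 742, ∅, ∅, ∅, ∅, ∅, 753, 133, 111, 848]

4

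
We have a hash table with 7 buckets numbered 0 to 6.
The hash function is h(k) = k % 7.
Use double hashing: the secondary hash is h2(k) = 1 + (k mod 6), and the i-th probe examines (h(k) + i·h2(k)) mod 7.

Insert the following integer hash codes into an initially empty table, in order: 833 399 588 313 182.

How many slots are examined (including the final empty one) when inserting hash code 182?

833 hashes to 0; slot 0 is free → place at 0.
399 hashes to 0, h2=4; 0 taken → place at 4.
588 hashes to 0, h2=1; 0 taken → place at 1.
313 hashes to 5; slot 5 is free → place at 5.
182 hashes to 0, h2=3; 0 taken → place at 3.
Table: [833, 588, ., 182, 399, 313, .]

2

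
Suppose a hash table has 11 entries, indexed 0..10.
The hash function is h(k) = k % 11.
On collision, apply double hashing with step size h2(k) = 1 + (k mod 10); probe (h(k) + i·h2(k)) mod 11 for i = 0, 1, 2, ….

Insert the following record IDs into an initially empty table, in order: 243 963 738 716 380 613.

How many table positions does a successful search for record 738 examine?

2

243: h=1 → slot 1
963: h=6 → slot 6
738: h=1, h2=9, probe 1,10 → slot 10
716: h=1, h2=7, probe 1,8 → slot 8
380: h=6, h2=1, probe 6,7 → slot 7
613: h=8, h2=4, probe 8,1,5 → slot 5
Table: [_, 243, _, _, _, 613, 963, 380, 716, _, 738]
Lookup 738: h=1, h2=9, probe 1,10 → found at 10.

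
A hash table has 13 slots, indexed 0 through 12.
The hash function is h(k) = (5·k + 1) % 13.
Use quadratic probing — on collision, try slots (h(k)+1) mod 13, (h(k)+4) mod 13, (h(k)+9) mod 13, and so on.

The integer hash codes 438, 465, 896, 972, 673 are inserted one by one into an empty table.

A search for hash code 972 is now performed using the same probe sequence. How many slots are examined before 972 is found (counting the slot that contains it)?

438: h=7 -> slot 7
465: h=12 -> slot 12
896: h=9 -> slot 9
972: h=12, probe 12,0 -> slot 0
673: h=12, probe 12,0,3 -> slot 3
Table: [972, ., ., 673, ., ., ., 438, ., 896, ., ., 465]
Lookup 972: h=12, probe 12,0 → found at 0.

2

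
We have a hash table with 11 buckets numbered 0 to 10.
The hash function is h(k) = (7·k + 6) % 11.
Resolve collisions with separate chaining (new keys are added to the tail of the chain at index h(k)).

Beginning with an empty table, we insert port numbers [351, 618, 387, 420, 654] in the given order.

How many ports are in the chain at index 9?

351 -> bucket 10
618 -> bucket 9
387 -> bucket 9 (collision)
420 -> bucket 9 (collision)
654 -> bucket 8
Final buckets:
0: —
1: —
2: —
3: —
4: —
5: —
6: —
7: —
8: 654
9: 618 -> 387 -> 420
10: 351

3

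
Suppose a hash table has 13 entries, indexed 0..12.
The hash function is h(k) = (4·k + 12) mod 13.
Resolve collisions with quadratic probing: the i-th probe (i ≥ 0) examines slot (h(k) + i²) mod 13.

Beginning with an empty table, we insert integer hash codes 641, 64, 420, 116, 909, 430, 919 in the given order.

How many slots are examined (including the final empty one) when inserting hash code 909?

641: h=2 -> slot 2
64: h=8 -> slot 8
420: h=2, probe 2,3 -> slot 3
116: h=8, probe 8,9 -> slot 9
909: h=8, probe 8,9,12 -> slot 12
430: h=3, probe 3,4 -> slot 4
919: h=9, probe 9,10 -> slot 10
Table: [., ., 641, 420, 430, ., ., ., 64, 116, 919, ., 909]

3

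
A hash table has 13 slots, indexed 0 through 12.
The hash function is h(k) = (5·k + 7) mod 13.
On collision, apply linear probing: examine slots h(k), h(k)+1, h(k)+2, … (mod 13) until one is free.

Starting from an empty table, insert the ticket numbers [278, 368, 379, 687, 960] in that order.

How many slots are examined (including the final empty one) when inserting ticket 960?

278: h=6 -> slot 6
368: h=1 -> slot 1
379: h=4 -> slot 4
687: h=10 -> slot 10
960: h=10, probe 10,11 -> slot 11
Table: [., 368, ., ., 379, ., 278, ., ., ., 687, 960, .]

2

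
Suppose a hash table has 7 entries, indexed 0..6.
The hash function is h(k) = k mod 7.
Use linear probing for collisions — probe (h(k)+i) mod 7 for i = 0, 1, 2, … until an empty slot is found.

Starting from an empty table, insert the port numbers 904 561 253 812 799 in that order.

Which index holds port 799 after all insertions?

904: h=1 → slot 1
561: h=1, probe 1,2 → slot 2
253: h=1, probe 1,2,3 → slot 3
812: h=0 → slot 0
799: h=1, probe 1,2,3,4 → slot 4
Table: [812, 904, 561, 253, 799, -, -]

4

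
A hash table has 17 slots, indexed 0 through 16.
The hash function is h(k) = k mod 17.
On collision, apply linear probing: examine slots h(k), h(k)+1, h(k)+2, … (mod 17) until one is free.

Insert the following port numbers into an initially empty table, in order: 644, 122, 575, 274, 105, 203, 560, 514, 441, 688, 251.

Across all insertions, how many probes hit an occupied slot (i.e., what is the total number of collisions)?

644: h=15 -> slot 15
122: h=3 -> slot 3
575: h=14 -> slot 14
274: h=2 -> slot 2
105: h=3, probe 3,4 -> slot 4
203: h=16 -> slot 16
560: h=16, probe 16,0 -> slot 0
514: h=4, probe 4,5 -> slot 5
441: h=16, probe 16,0,1 -> slot 1
688: h=8 -> slot 8
251: h=13 -> slot 13
Table: [560, 441, 274, 122, 105, 514, ., ., 688, ., ., ., ., 251, 575, 644, 203]

5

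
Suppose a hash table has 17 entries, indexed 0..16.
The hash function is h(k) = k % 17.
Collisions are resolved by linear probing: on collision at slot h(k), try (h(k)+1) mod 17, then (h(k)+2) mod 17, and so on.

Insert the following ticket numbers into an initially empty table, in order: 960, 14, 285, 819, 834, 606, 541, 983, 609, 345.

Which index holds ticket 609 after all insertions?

Insert 960: h=8, slot 8 empty → index 8.
Insert 14: h=14, slot 14 empty → index 14.
Insert 285: h=13, slot 13 empty → index 13.
Insert 819: h=3, slot 3 empty → index 3.
Insert 834: h=1, slot 1 empty → index 1.
Insert 606: h=11, slot 11 empty → index 11.
Insert 541: h=14, slot 14 occupied → index 15.
Insert 983: h=14, slots 14,15 occupied → index 16.
Insert 609: h=14, slots 14,15,16 occupied → index 0.
Insert 345: h=5, slot 5 empty → index 5.
Table: [609, 834, ., 819, ., 345, ., ., 960, ., ., 606, ., 285, 14, 541, 983]

0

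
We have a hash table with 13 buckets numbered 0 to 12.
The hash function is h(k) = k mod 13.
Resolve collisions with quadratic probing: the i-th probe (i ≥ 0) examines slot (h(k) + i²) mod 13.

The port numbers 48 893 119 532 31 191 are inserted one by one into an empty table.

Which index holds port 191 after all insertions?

0

48: h=9 => slot 9
893: h=9, probe 9,10 => slot 10
119: h=2 => slot 2
532: h=12 => slot 12
31: h=5 => slot 5
191: h=9, probe 9,10,0 => slot 0
Table: [191, ., 119, ., ., 31, ., ., ., 48, 893, ., 532]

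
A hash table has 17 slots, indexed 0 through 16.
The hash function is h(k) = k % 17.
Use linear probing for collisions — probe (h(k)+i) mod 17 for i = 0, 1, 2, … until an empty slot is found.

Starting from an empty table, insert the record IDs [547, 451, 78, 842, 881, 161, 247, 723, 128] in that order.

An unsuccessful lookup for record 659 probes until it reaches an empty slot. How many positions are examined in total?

4

547: h=3 -> slot 3
451: h=9 -> slot 9
78: h=10 -> slot 10
842: h=9, probe 9,10,11 -> slot 11
881: h=14 -> slot 14
161: h=8 -> slot 8
247: h=9, probe 9,10,11,12 -> slot 12
723: h=9, probe 9,10,11,12,13 -> slot 13
128: h=9, probe 9,10,11,12,13,14,15 -> slot 15
Table: [., ., ., 547, ., ., ., ., 161, 451, 78, 842, 247, 723, 881, 128, .]
Lookup 659: h=13, probe 13,14,15,16 → slot 16 empty, not found.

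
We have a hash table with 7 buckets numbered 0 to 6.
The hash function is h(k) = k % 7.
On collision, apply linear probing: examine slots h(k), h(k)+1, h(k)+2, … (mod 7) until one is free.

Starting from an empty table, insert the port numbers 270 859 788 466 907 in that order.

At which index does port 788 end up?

270 hashes to 4; slot 4 is free => place at 4.
859 hashes to 5; slot 5 is free => place at 5.
788 hashes to 4; 4,5 taken => place at 6.
466 hashes to 4; 4,5,6 taken => place at 0.
907 hashes to 4; 4,5,6,0 taken => place at 1.
Table: [466, 907, _, _, 270, 859, 788]

6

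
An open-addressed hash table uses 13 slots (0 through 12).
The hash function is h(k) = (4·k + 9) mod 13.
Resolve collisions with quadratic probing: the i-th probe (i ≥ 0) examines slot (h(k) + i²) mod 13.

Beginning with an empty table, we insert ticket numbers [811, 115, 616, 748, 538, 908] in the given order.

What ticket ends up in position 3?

811 hashes to 3; slot 3 is free -> place at 3.
115 hashes to 1; slot 1 is free -> place at 1.
616 hashes to 3; 3 taken -> place at 4.
748 hashes to 11; slot 11 is free -> place at 11.
538 hashes to 3; 3,4 taken -> place at 7.
908 hashes to 1; 1 taken -> place at 2.
Table: [., 115, 908, 811, 616, ., ., 538, ., ., ., 748, .]

811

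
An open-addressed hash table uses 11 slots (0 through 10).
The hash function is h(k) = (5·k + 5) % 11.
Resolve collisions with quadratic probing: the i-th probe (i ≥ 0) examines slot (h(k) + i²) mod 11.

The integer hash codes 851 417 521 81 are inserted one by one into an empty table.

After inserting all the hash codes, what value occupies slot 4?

Insert 851: h=3, slot 3 empty => index 3.
Insert 417: h=0, slot 0 empty => index 0.
Insert 521: h=3, slot 3 occupied => index 4.
Insert 81: h=3, slots 3,4 occupied => index 7.
Table: [417, -, -, 851, 521, -, -, 81, -, -, -]

521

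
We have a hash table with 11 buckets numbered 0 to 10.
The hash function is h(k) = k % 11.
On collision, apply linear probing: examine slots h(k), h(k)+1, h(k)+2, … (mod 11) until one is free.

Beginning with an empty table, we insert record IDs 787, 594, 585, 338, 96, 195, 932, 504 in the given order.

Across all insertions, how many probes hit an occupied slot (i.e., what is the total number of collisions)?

12

Insert 787: h=6, slot 6 empty → index 6.
Insert 594: h=0, slot 0 empty → index 0.
Insert 585: h=2, slot 2 empty → index 2.
Insert 338: h=8, slot 8 empty → index 8.
Insert 96: h=8, slot 8 occupied → index 9.
Insert 195: h=8, slots 8,9 occupied → index 10.
Insert 932: h=8, slots 8,9,10,0 occupied → index 1.
Insert 504: h=9, slots 9,10,0,1,2 occupied → index 3.
Table: [594, 932, 585, 504, _, _, 787, _, 338, 96, 195]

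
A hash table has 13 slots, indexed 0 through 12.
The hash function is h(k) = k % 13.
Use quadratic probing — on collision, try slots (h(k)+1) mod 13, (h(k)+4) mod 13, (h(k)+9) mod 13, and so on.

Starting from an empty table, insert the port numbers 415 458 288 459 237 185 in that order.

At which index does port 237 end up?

7

Insert 415: h=12, slot 12 empty => index 12.
Insert 458: h=3, slot 3 empty => index 3.
Insert 288: h=2, slot 2 empty => index 2.
Insert 459: h=4, slot 4 empty => index 4.
Insert 237: h=3, slots 3,4 occupied => index 7.
Insert 185: h=3, slots 3,4,7,12 occupied => index 6.
Table: [∅, ∅, 288, 458, 459, ∅, 185, 237, ∅, ∅, ∅, ∅, 415]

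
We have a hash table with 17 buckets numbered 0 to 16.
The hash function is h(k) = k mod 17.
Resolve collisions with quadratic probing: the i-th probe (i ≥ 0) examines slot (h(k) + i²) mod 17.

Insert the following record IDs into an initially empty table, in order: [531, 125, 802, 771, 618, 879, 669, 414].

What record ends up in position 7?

531 hashes to 4; slot 4 is free → place at 4.
125 hashes to 6; slot 6 is free → place at 6.
802 hashes to 3; slot 3 is free → place at 3.
771 hashes to 6; 6 taken → place at 7.
618 hashes to 6; 6,7 taken → place at 10.
879 hashes to 12; slot 12 is free → place at 12.
669 hashes to 6; 6,7,10 taken → place at 15.
414 hashes to 6; 6,7,10,15 taken → place at 5.
Table: [-, -, -, 802, 531, 414, 125, 771, -, -, 618, -, 879, -, -, 669, -]

771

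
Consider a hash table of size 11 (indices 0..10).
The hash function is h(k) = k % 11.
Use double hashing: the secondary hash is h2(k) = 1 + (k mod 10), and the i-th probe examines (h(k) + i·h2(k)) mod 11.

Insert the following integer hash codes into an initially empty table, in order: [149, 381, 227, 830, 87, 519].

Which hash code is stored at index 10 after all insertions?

Insert 149: h=6, slot 6 empty -> index 6.
Insert 381: h=7, slot 7 empty -> index 7.
Insert 227: h=7, h2=8, slot 7 occupied -> index 4.
Insert 830: h=5, slot 5 empty -> index 5.
Insert 87: h=10, slot 10 empty -> index 10.
Insert 519: h=2, slot 2 empty -> index 2.
Table: [-, -, 519, -, 227, 830, 149, 381, -, -, 87]

87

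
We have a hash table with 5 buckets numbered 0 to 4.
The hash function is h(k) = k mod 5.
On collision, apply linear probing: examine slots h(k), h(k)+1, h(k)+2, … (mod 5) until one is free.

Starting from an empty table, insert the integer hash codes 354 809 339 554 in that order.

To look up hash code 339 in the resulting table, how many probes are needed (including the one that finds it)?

3

354 hashes to 4; slot 4 is free => place at 4.
809 hashes to 4; 4 taken => place at 0.
339 hashes to 4; 4,0 taken => place at 1.
554 hashes to 4; 4,0,1 taken => place at 2.
Table: [809, 339, 554, -, 354]
Lookup 339: h=4, probe 4,0,1 → found at 1.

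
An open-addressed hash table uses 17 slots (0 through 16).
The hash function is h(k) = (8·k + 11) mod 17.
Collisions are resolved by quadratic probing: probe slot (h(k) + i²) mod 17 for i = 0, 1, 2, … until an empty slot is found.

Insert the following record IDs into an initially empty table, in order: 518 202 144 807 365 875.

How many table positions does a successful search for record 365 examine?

4

518 hashes to 7; slot 7 is free → place at 7.
202 hashes to 12; slot 12 is free → place at 12.
144 hashes to 7; 7 taken → place at 8.
807 hashes to 7; 7,8 taken → place at 11.
365 hashes to 7; 7,8,11 taken → place at 16.
875 hashes to 7; 7,8,11,16 taken → place at 6.
Table: [-, -, -, -, -, -, 875, 518, 144, -, -, 807, 202, -, -, -, 365]
Lookup 365: h=7, probe 7,8,11,16 → found at 16.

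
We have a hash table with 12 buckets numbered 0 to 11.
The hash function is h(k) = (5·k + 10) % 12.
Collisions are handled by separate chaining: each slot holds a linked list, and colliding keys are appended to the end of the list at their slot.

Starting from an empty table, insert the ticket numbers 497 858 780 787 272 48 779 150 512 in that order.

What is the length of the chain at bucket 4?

497 → bucket 11
858 → bucket 4
780 → bucket 10
787 → bucket 9
272 → bucket 2
48 → bucket 10 (collision)
779 → bucket 5
150 → bucket 4 (collision)
512 → bucket 2 (collision)
Final buckets:
0: ∅
1: ∅
2: 272 -> 512
3: ∅
4: 858 -> 150
5: 779
6: ∅
7: ∅
8: ∅
9: 787
10: 780 -> 48
11: 497

2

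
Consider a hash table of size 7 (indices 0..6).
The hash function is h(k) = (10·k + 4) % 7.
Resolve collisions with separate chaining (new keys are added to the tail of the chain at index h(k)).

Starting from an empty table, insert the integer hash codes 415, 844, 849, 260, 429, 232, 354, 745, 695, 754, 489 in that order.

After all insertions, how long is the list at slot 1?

415 → bucket 3
844 → bucket 2
849 → bucket 3 (collision)
260 → bucket 0
429 → bucket 3 (collision)
232 → bucket 0 (collision)
354 → bucket 2 (collision)
745 → bucket 6
695 → bucket 3 (collision)
754 → bucket 5
489 → bucket 1
Final buckets:
0: 260 -> 232
1: 489
2: 844 -> 354
3: 415 -> 849 -> 429 -> 695
4: _
5: 754
6: 745

1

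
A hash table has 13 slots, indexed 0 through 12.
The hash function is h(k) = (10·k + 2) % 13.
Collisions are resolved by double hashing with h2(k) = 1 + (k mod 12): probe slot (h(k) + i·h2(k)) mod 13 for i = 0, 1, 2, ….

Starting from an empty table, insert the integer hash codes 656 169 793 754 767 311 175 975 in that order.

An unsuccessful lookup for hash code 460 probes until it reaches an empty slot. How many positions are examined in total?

5

656: h=10 → slot 10
169: h=2 → slot 2
793: h=2, h2=2, probe 2,4 → slot 4
754: h=2, h2=11, probe 2,0 → slot 0
767: h=2, h2=12, probe 2,1 → slot 1
311: h=5 → slot 5
175: h=10, h2=8, probe 10,5,0,8 → slot 8
975: h=2, h2=4, probe 2,6 → slot 6
Table: [754, 767, 169, ∅, 793, 311, 975, ∅, 175, ∅, 656, ∅, ∅]
Lookup 460: h=0, h2=5, probe 0,5,10,2,7 → slot 7 empty, not found.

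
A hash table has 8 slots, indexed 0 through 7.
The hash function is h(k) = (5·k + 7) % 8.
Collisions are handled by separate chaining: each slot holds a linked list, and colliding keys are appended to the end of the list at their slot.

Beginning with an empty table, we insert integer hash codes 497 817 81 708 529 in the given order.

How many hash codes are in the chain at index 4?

4

Insert 497: h=4, bucket 4 empty -> new chain.
Insert 817: h=4, bucket 4 nonempty -> append to chain.
Insert 81: h=4, bucket 4 nonempty -> append to chain.
Insert 708: h=3, bucket 3 empty -> new chain.
Insert 529: h=4, bucket 4 nonempty -> append to chain.
Final buckets:
0: -
1: -
2: -
3: 708
4: 497 -> 817 -> 81 -> 529
5: -
6: -
7: -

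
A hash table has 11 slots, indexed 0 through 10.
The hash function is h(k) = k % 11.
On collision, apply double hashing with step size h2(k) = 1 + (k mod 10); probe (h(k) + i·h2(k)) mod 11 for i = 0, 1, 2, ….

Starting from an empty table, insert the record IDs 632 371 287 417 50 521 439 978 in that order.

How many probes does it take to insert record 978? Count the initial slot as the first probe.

632: h=5 => slot 5
371: h=8 => slot 8
287: h=1 => slot 1
417: h=10 => slot 10
50: h=6 => slot 6
521: h=4 => slot 4
439: h=10, h2=10, probe 10,9 => slot 9
978: h=10, h2=9, probe 10,8,6,4,2 => slot 2
Table: [∅, 287, 978, ∅, 521, 632, 50, ∅, 371, 439, 417]

5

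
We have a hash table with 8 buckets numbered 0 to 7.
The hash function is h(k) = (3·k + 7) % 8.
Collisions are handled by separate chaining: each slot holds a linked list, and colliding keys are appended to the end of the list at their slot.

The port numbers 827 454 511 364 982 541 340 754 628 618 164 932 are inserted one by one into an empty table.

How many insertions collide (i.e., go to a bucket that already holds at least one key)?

6

827 -> bucket 0
454 -> bucket 1
511 -> bucket 4
364 -> bucket 3
982 -> bucket 1 (collision)
541 -> bucket 6
340 -> bucket 3 (collision)
754 -> bucket 5
628 -> bucket 3 (collision)
618 -> bucket 5 (collision)
164 -> bucket 3 (collision)
932 -> bucket 3 (collision)
Final buckets:
0: 827
1: 454 -> 982
2: _
3: 364 -> 340 -> 628 -> 164 -> 932
4: 511
5: 754 -> 618
6: 541
7: _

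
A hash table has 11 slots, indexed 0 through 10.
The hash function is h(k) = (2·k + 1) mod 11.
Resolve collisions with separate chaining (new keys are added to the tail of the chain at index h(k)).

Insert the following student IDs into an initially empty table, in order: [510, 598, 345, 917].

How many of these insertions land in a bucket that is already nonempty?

3

510 -> bucket 9
598 -> bucket 9 (collision)
345 -> bucket 9 (collision)
917 -> bucket 9 (collision)
Final buckets:
0: -
1: -
2: -
3: -
4: -
5: -
6: -
7: -
8: -
9: 510 -> 598 -> 345 -> 917
10: -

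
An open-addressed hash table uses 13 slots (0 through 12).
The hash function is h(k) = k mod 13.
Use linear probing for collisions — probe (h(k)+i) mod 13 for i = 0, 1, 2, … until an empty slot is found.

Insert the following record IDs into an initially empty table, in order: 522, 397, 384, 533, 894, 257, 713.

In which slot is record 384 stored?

8

Insert 522: h=2, slot 2 empty -> index 2.
Insert 397: h=7, slot 7 empty -> index 7.
Insert 384: h=7, slot 7 occupied -> index 8.
Insert 533: h=0, slot 0 empty -> index 0.
Insert 894: h=10, slot 10 empty -> index 10.
Insert 257: h=10, slot 10 occupied -> index 11.
Insert 713: h=11, slot 11 occupied -> index 12.
Table: [533, ∅, 522, ∅, ∅, ∅, ∅, 397, 384, ∅, 894, 257, 713]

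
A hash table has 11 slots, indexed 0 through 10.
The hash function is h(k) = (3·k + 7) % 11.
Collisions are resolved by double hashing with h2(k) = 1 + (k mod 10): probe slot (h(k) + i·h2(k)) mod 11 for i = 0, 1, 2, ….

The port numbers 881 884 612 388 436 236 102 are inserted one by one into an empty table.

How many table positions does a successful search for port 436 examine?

881: h=10 -> slot 10
884: h=8 -> slot 8
612: h=6 -> slot 6
388: h=5 -> slot 5
436: h=6, h2=7, probe 6,2 -> slot 2
236: h=0 -> slot 0
102: h=5, h2=3, probe 5,8,0,3 -> slot 3
Table: [236, ., 436, 102, ., 388, 612, ., 884, ., 881]
Lookup 436: h=6, h2=7, probe 6,2 → found at 2.

2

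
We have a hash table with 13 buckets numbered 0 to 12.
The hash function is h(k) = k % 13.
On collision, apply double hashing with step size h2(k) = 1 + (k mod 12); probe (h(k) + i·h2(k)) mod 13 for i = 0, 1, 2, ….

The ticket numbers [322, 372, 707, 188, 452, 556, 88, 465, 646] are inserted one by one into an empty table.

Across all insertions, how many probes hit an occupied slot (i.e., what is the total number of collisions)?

9

Insert 322: h=10, slot 10 empty → index 10.
Insert 372: h=8, slot 8 empty → index 8.
Insert 707: h=5, slot 5 empty → index 5.
Insert 188: h=6, slot 6 empty → index 6.
Insert 452: h=10, h2=9, slots 10,6 occupied → index 2.
Insert 556: h=10, h2=5, slots 10,2 occupied → index 7.
Insert 88: h=10, h2=5, slots 10,2,7 occupied → index 12.
Insert 465: h=10, h2=10, slots 10,7 occupied → index 4.
Insert 646: h=9, slot 9 empty → index 9.
Table: [∅, ∅, 452, ∅, 465, 707, 188, 556, 372, 646, 322, ∅, 88]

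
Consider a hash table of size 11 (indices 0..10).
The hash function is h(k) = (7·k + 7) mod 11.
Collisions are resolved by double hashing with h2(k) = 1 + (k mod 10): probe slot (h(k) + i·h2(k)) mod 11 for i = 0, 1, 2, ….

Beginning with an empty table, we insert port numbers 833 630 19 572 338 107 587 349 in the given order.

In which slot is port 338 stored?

833 hashes to 8; slot 8 is free => place at 8.
630 hashes to 6; slot 6 is free => place at 6.
19 hashes to 8, h2=10; 8 taken => place at 7.
572 hashes to 7, h2=3; 7 taken => place at 10.
338 hashes to 8, h2=9; 8,6 taken => place at 4.
107 hashes to 8, h2=8; 8 taken => place at 5.
587 hashes to 2; slot 2 is free => place at 2.
349 hashes to 8, h2=10; 8,7,6,5,4 taken => place at 3.
Table: [—, —, 587, 349, 338, 107, 630, 19, 833, —, 572]

4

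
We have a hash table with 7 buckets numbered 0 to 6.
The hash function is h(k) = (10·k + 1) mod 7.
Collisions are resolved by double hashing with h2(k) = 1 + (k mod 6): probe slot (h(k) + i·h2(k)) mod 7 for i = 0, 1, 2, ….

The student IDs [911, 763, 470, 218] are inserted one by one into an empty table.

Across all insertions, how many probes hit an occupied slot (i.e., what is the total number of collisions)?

3

911: h=4 => slot 4
763: h=1 => slot 1
470: h=4, h2=3, probe 4,0 => slot 0
218: h=4, h2=3, probe 4,0,3 => slot 3
Table: [470, 763, -, 218, 911, -, -]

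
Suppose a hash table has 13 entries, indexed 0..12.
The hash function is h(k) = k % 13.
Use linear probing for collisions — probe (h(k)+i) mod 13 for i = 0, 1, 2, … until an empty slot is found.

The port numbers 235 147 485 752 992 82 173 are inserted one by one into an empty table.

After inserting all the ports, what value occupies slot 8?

173

Insert 235: h=1, slot 1 empty => index 1.
Insert 147: h=4, slot 4 empty => index 4.
Insert 485: h=4, slot 4 occupied => index 5.
Insert 752: h=11, slot 11 empty => index 11.
Insert 992: h=4, slots 4,5 occupied => index 6.
Insert 82: h=4, slots 4,5,6 occupied => index 7.
Insert 173: h=4, slots 4,5,6,7 occupied => index 8.
Table: [∅, 235, ∅, ∅, 147, 485, 992, 82, 173, ∅, ∅, 752, ∅]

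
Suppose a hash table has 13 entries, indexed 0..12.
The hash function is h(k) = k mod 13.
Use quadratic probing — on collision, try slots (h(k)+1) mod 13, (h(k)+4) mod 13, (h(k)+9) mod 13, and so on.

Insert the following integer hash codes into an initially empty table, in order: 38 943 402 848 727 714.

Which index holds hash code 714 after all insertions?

2

38 hashes to 12; slot 12 is free -> place at 12.
943 hashes to 7; slot 7 is free -> place at 7.
402 hashes to 12; 12 taken -> place at 0.
848 hashes to 3; slot 3 is free -> place at 3.
727 hashes to 12; 12,0,3 taken -> place at 8.
714 hashes to 12; 12,0,3,8 taken -> place at 2.
Table: [402, _, 714, 848, _, _, _, 943, 727, _, _, _, 38]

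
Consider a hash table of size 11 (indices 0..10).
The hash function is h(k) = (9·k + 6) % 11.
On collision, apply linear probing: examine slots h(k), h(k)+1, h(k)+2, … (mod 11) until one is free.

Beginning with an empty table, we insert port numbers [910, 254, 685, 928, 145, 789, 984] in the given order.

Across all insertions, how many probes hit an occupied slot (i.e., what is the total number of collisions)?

2

910: h=1 -> slot 1
254: h=4 -> slot 4
685: h=0 -> slot 0
928: h=9 -> slot 9
145: h=2 -> slot 2
789: h=1, probe 1,2,3 -> slot 3
984: h=7 -> slot 7
Table: [685, 910, 145, 789, 254, -, -, 984, -, 928, -]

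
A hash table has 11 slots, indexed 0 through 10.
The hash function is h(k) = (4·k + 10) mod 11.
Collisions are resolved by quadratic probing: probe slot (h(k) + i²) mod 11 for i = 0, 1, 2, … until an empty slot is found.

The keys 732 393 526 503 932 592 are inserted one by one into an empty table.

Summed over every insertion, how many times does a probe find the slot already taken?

5

732: h=1 => slot 1
393: h=9 => slot 9
526: h=2 => slot 2
503: h=9, probe 9,10 => slot 10
932: h=9, probe 9,10,2,7 => slot 7
592: h=2, probe 2,3 => slot 3
Table: [_, 732, 526, 592, _, _, _, 932, _, 393, 503]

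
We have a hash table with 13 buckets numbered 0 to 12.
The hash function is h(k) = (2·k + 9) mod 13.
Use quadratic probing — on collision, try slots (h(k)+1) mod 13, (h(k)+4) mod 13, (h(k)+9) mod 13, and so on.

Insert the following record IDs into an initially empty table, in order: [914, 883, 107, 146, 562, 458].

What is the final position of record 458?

914 hashes to 4; slot 4 is free -> place at 4.
883 hashes to 7; slot 7 is free -> place at 7.
107 hashes to 2; slot 2 is free -> place at 2.
146 hashes to 2; 2 taken -> place at 3.
562 hashes to 2; 2,3 taken -> place at 6.
458 hashes to 2; 2,3,6 taken -> place at 11.
Table: [—, —, 107, 146, 914, —, 562, 883, —, —, —, 458, —]

11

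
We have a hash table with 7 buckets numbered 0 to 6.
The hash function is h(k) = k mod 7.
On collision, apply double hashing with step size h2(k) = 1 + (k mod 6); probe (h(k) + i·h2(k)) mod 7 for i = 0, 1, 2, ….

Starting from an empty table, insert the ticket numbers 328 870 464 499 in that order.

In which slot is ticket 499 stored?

4

328: h=6 -> slot 6
870: h=2 -> slot 2
464: h=2, h2=3, probe 2,5 -> slot 5
499: h=2, h2=2, probe 2,4 -> slot 4
Table: [∅, ∅, 870, ∅, 499, 464, 328]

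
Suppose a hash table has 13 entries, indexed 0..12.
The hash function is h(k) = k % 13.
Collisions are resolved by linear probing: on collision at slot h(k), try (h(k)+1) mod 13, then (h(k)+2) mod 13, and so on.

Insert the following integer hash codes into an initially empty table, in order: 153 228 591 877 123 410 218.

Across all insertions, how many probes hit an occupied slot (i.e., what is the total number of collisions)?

Insert 153: h=10, slot 10 empty → index 10.
Insert 228: h=7, slot 7 empty → index 7.
Insert 591: h=6, slot 6 empty → index 6.
Insert 877: h=6, slots 6,7 occupied → index 8.
Insert 123: h=6, slots 6,7,8 occupied → index 9.
Insert 410: h=7, slots 7,8,9,10 occupied → index 11.
Insert 218: h=10, slots 10,11 occupied → index 12.
Table: [-, -, -, -, -, -, 591, 228, 877, 123, 153, 410, 218]

11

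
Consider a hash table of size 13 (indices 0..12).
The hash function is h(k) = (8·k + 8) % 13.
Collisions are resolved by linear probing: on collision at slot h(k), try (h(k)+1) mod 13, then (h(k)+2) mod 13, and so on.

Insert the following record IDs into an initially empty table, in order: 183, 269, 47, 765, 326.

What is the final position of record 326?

4

Insert 183: h=3, slot 3 empty → index 3.
Insert 269: h=2, slot 2 empty → index 2.
Insert 47: h=7, slot 7 empty → index 7.
Insert 765: h=5, slot 5 empty → index 5.
Insert 326: h=3, slot 3 occupied → index 4.
Table: [-, -, 269, 183, 326, 765, -, 47, -, -, -, -, -]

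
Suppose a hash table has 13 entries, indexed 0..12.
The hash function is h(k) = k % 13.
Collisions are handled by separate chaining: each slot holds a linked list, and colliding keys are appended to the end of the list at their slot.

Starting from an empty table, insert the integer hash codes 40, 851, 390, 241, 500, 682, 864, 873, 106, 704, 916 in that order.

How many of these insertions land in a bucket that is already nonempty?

Insert 40: h=1, bucket 1 empty -> new chain.
Insert 851: h=6, bucket 6 empty -> new chain.
Insert 390: h=0, bucket 0 empty -> new chain.
Insert 241: h=7, bucket 7 empty -> new chain.
Insert 500: h=6, bucket 6 nonempty -> append to chain.
Insert 682: h=6, bucket 6 nonempty -> append to chain.
Insert 864: h=6, bucket 6 nonempty -> append to chain.
Insert 873: h=2, bucket 2 empty -> new chain.
Insert 106: h=2, bucket 2 nonempty -> append to chain.
Insert 704: h=2, bucket 2 nonempty -> append to chain.
Insert 916: h=6, bucket 6 nonempty -> append to chain.
Final buckets:
0: 390
1: 40
2: 873 -> 106 -> 704
3: -
4: -
5: -
6: 851 -> 500 -> 682 -> 864 -> 916
7: 241
8: -
9: -
10: -
11: -
12: -

6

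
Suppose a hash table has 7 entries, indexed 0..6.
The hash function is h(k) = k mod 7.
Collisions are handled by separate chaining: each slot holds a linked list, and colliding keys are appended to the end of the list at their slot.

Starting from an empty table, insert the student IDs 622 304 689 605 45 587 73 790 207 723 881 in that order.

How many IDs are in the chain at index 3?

Insert 622: h=6, bucket 6 empty -> new chain.
Insert 304: h=3, bucket 3 empty -> new chain.
Insert 689: h=3, bucket 3 nonempty -> append to chain.
Insert 605: h=3, bucket 3 nonempty -> append to chain.
Insert 45: h=3, bucket 3 nonempty -> append to chain.
Insert 587: h=6, bucket 6 nonempty -> append to chain.
Insert 73: h=3, bucket 3 nonempty -> append to chain.
Insert 790: h=6, bucket 6 nonempty -> append to chain.
Insert 207: h=4, bucket 4 empty -> new chain.
Insert 723: h=2, bucket 2 empty -> new chain.
Insert 881: h=6, bucket 6 nonempty -> append to chain.
Final buckets:
0: ∅
1: ∅
2: 723
3: 304 -> 689 -> 605 -> 45 -> 73
4: 207
5: ∅
6: 622 -> 587 -> 790 -> 881

5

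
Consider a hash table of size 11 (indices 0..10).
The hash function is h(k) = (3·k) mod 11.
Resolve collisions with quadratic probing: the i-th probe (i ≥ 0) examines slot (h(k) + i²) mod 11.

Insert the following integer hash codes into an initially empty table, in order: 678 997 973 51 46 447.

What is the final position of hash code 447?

678: h=10 → slot 10
997: h=10, probe 10,0 → slot 0
973: h=4 → slot 4
51: h=10, probe 10,0,3 → slot 3
46: h=6 → slot 6
447: h=10, probe 10,0,3,8 → slot 8
Table: [997, —, —, 51, 973, —, 46, —, 447, —, 678]

8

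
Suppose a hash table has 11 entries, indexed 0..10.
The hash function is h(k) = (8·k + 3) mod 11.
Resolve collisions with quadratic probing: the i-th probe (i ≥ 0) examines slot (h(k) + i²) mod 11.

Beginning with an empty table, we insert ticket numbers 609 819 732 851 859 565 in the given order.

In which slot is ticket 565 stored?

6

609 hashes to 2; slot 2 is free => place at 2.
819 hashes to 10; slot 10 is free => place at 10.
732 hashes to 7; slot 7 is free => place at 7.
851 hashes to 2; 2 taken => place at 3.
859 hashes to 0; slot 0 is free => place at 0.
565 hashes to 2; 2,3 taken => place at 6.
Table: [859, _, 609, 851, _, _, 565, 732, _, _, 819]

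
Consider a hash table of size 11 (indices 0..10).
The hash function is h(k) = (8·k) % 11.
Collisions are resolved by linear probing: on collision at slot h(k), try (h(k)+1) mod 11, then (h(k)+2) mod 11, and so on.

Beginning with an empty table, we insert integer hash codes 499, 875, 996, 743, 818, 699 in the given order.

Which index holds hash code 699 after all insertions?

499 hashes to 10; slot 10 is free -> place at 10.
875 hashes to 4; slot 4 is free -> place at 4.
996 hashes to 4; 4 taken -> place at 5.
743 hashes to 4; 4,5 taken -> place at 6.
818 hashes to 10; 10 taken -> place at 0.
699 hashes to 4; 4,5,6 taken -> place at 7.
Table: [818, ∅, ∅, ∅, 875, 996, 743, 699, ∅, ∅, 499]

7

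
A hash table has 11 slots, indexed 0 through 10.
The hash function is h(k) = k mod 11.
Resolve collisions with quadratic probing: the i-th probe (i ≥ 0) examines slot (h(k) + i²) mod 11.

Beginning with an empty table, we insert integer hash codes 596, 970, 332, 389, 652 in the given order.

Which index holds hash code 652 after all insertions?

596: h=2 -> slot 2
970: h=2, probe 2,3 -> slot 3
332: h=2, probe 2,3,6 -> slot 6
389: h=4 -> slot 4
652: h=3, probe 3,4,7 -> slot 7
Table: [∅, ∅, 596, 970, 389, ∅, 332, 652, ∅, ∅, ∅]

7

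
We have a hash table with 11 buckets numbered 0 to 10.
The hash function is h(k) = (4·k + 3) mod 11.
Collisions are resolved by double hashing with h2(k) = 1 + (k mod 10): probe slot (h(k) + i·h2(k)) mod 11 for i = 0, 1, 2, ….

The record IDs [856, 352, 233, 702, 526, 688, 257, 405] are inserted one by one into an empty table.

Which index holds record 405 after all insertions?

1

856 hashes to 6; slot 6 is free -> place at 6.
352 hashes to 3; slot 3 is free -> place at 3.
233 hashes to 0; slot 0 is free -> place at 0.
702 hashes to 6, h2=3; 6 taken -> place at 9.
526 hashes to 6, h2=7; 6 taken -> place at 2.
688 hashes to 5; slot 5 is free -> place at 5.
257 hashes to 8; slot 8 is free -> place at 8.
405 hashes to 6, h2=6; 6 taken -> place at 1.
Table: [233, 405, 526, 352, _, 688, 856, _, 257, 702, _]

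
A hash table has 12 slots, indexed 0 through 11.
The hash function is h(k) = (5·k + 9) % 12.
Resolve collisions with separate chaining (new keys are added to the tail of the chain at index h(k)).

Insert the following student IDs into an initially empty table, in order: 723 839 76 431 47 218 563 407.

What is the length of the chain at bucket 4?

5

723 -> bucket 0
839 -> bucket 4
76 -> bucket 5
431 -> bucket 4 (collision)
47 -> bucket 4 (collision)
218 -> bucket 7
563 -> bucket 4 (collision)
407 -> bucket 4 (collision)
Final buckets:
0: 723
1: .
2: .
3: .
4: 839 -> 431 -> 47 -> 563 -> 407
5: 76
6: .
7: 218
8: .
9: .
10: .
11: .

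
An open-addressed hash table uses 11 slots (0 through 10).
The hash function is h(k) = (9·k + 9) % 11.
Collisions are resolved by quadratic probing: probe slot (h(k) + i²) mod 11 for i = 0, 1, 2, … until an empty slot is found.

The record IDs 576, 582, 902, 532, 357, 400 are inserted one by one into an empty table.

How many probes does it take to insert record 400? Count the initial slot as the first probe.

576 hashes to 1; slot 1 is free -> place at 1.
582 hashes to 0; slot 0 is free -> place at 0.
902 hashes to 9; slot 9 is free -> place at 9.
532 hashes to 1; 1 taken -> place at 2.
357 hashes to 10; slot 10 is free -> place at 10.
400 hashes to 1; 1,2 taken -> place at 5.
Table: [582, 576, 532, —, —, 400, —, —, —, 902, 357]

3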